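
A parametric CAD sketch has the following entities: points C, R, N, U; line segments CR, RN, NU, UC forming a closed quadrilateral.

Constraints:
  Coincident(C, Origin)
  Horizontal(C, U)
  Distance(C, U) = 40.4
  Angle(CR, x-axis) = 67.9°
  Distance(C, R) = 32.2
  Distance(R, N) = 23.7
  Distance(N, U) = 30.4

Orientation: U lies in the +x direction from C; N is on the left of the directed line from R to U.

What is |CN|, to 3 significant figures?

46.8

C is at the origin; CU is horizontal with |CU| = 40.4 and U in +x, so U = (40.4, 0). CR runs at 67.9° with |CR| = 32.2, so R = (12.1, 29.8). N is determined by |RN| = 23.7 and |NU| = 30.4 together: it lies at the intersection of circle(R, 23.7) and circle(U, 30.4). With |RU| = 41.1, the foot of the radical line on RU is 16.1 from R and the perpendicular offset is √(23.7² − 16.1²) = 17.3. Taking the left-of-RU solution: N = (35.8, 30.1).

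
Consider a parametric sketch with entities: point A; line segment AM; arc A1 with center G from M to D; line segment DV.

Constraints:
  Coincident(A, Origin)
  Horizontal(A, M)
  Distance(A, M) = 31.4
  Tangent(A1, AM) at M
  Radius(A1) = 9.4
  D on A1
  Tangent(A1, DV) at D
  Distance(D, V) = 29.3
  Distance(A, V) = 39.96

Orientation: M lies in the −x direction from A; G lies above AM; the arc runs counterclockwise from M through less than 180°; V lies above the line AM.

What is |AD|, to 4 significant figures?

23.44

Checks: |AM| = 31.40 ✓; |GD| = 9.400 ✓; ∠(GD, DV) = 90.00° ✓; |DV| = 29.30 ✓; |AV| = 39.96 ✓.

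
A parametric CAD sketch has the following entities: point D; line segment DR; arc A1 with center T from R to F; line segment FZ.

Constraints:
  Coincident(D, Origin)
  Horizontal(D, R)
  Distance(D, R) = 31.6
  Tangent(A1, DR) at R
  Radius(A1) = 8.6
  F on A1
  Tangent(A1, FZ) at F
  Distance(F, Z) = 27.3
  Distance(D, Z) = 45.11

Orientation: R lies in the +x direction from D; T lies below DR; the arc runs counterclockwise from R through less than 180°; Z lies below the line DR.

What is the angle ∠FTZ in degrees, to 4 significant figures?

72.51°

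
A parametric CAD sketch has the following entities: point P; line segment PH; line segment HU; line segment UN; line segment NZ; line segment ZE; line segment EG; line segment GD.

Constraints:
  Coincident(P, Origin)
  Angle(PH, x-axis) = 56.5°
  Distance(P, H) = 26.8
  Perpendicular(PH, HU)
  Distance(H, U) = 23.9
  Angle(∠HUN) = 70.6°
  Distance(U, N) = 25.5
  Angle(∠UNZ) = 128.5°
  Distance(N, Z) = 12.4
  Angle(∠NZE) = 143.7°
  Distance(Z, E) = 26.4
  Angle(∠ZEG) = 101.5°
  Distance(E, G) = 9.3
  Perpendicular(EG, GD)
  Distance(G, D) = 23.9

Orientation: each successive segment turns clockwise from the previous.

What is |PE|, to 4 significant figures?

22.47

∠UNZ = 128.5° gives NZ at 165.6° from the x-axis; with |NZ| = 12.4, Z = (2.373, -3.141). ∠NZE = 143.7° gives ZE at 129.3° from the x-axis; with |ZE| = 26.4, E = (-14.35, 17.29). Then |PE| = |E − P| = 22.47.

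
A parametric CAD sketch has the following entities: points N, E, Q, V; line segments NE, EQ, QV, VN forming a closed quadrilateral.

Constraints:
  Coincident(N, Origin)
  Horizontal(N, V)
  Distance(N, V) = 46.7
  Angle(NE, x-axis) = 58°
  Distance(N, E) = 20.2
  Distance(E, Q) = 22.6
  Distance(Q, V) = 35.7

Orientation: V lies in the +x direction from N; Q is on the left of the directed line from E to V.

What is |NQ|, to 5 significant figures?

42.105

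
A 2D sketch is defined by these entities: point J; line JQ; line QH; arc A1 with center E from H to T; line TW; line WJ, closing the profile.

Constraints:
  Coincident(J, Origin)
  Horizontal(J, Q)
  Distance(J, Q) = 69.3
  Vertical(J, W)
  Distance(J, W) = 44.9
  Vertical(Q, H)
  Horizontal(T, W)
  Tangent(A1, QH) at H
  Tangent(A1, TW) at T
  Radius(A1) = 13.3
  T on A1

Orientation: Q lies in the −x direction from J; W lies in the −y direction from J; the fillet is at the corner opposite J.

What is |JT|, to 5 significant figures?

71.778

J is at the origin; JQ is horizontal with |JQ| = 69.3 and Q on the −x side, so Q = (-69.300, 0.0000). JW is vertical with |JW| = 44.9 and W on the −y side, so W = (0.0000, -44.900). The virtual corner opposite J is at (-69.300, -44.900). Since A1 is tangent to QH there, EH ⟂ QH and tangency of A1 to TW means the radius ET is perpendicular to TW, with radius 13.3, so the center E sits 13.3 in from both sides at E = (-56.000, -31.600). That places the tangent points at H = (-69.300, -31.600) on QH and T = (-56.000, -44.900) on TW. Then |JT| = |T − J| = 71.778.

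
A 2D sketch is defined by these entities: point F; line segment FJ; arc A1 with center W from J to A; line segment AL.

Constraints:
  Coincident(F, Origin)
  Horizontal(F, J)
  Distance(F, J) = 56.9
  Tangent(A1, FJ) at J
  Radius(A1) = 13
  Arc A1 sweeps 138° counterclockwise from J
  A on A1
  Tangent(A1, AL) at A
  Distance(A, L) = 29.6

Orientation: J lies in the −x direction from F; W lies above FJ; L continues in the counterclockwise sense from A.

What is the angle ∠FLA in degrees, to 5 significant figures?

10.828°

On A1, J sits at bearing -90° from W; a 138° counterclockwise sweep puts A at bearing 48°, so A = W + 13.0·(cos 48°, sin 48°) = (-48.201, 22.661). A1 meets AL tangentially, so WA is at right angles to AL, so AL runs along (−sin 48°, cos 48°); with |AL| = 29.6, L = (-70.198, 42.467). Then cos ∠FLA = LF·LA / (|LF||LA|), giving 10.828°.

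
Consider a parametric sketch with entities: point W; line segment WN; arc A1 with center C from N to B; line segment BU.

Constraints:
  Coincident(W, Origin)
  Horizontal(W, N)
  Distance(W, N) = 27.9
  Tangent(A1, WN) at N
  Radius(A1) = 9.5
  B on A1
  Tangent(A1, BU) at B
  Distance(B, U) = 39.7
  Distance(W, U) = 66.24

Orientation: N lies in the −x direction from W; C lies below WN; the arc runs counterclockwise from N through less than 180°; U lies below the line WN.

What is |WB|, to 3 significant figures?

37.5

Checks: |CB| = 9.500 ✓; ∠(CB, BU) = 90.00° ✓; |BU| = 39.70 ✓; |WU| = 66.24 ✓.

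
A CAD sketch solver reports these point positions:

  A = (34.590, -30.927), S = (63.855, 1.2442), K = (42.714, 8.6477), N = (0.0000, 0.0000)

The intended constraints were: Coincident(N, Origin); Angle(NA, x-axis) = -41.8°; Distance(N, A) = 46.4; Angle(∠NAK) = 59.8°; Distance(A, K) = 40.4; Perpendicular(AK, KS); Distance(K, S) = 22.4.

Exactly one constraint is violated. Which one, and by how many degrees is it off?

Perpendicular(AK, KS) — off by 7.70°.

N = (0.00, 0.00) ✓; NA at -41.80° ✓; |NA| = 46.40 ✓; ∠NAK = 59.80° ✓; |AK| = 40.40 ✓; ∠(AK, KS) = 97.70° ✗; |KS| = 22.40 ✓.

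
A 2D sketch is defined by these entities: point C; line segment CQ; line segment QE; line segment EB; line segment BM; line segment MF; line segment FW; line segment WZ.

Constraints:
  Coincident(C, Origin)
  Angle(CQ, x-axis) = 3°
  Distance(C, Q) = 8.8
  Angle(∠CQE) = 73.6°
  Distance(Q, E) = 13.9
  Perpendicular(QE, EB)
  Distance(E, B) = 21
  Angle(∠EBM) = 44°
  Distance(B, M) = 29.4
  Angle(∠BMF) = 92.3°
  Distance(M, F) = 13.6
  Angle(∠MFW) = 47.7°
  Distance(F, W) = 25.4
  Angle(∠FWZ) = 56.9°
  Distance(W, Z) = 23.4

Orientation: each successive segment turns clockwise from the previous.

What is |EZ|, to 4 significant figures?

29.97

∠MFW = 47.7° gives FW at 170.6° from the x-axis; with |FW| = 25.4, W = (-7.228, -0.4989). ∠FWZ = 56.9° gives WZ at 47.50° from the x-axis; with |WZ| = 23.4, Z = (8.581, 16.75). Then |EZ| = |Z − E| = 29.97.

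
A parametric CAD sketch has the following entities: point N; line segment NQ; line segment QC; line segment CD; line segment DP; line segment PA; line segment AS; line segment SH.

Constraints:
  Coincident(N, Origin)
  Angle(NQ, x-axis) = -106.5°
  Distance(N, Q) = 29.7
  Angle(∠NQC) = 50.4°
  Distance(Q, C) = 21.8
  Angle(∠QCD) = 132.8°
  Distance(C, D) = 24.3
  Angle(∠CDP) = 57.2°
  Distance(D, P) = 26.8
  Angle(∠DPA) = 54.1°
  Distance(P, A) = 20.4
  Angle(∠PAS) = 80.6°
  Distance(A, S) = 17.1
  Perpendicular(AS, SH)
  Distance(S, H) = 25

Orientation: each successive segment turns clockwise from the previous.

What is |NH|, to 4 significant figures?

11.62

N is at the origin; NQ runs at -106.5° with length 29.7, so Q = (-8.435, -28.48). ∠NQC = 50.4° gives QC at 123.9° from the x-axis; with |QC| = 21.8, C = (-20.59, -10.38). ∠QCD = 132.8° gives CD at 76.70° from the x-axis; with |CD| = 24.3, D = (-15.00, 13.27). ∠CDP = 57.2° gives DP at -46.10° from the x-axis; with |DP| = 26.8, P = (3.579, -6.045). ∠DPA = 54.1° gives PA at -172.0° from the x-axis; with |PA| = 20.4, A = (-16.62, -8.884). ∠PAS = 80.6° gives AS at 88.60° from the x-axis; with |AS| = 17.1, S = (-16.20, 8.211). The perpendicularity gives SH at right angles to AS, so SH runs at -1.400°; with |SH| = 25.0, H = (8.788, 7.600). Then |NH| = |H − N| = 11.62.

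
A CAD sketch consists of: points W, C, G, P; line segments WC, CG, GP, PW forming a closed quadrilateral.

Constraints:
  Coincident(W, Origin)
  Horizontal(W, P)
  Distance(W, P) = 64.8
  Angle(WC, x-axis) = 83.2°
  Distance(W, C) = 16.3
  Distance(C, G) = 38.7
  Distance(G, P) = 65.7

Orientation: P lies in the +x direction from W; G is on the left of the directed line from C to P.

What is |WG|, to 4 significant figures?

54.02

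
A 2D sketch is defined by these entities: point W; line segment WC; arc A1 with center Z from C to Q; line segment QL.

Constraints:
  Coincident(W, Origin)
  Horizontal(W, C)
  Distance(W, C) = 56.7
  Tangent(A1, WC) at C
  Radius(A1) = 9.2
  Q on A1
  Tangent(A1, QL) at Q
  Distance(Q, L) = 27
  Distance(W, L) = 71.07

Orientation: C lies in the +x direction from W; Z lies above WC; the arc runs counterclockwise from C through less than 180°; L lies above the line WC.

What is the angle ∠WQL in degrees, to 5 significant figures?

88.115°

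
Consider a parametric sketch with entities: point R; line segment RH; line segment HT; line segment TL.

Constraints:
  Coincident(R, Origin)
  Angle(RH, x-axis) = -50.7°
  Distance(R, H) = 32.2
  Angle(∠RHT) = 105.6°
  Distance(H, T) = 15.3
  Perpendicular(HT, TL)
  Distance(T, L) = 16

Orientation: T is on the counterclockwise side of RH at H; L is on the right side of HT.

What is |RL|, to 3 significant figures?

52.8

R is at the origin; RH runs at -50.7° with length 32.2, so H = 32.2·(cos -50.7°, sin -50.7°) = (20.4, -24.9). ∠RHT = 105.6°, so HT runs at -50.7° + (180° − 105.6°) = 23.7° from the x-axis; with |HT| = 15.3, T = H + 15.3·(cos 23.7°, sin 23.7°) = (34.4, -18.8). HT is perpendicular to TL; with |TL| = 16.0 on the right of HT, L = T + 16.0·(0.402, -0.916) = (40.8, -33.4). Then |RL| = |L − R| = 52.8.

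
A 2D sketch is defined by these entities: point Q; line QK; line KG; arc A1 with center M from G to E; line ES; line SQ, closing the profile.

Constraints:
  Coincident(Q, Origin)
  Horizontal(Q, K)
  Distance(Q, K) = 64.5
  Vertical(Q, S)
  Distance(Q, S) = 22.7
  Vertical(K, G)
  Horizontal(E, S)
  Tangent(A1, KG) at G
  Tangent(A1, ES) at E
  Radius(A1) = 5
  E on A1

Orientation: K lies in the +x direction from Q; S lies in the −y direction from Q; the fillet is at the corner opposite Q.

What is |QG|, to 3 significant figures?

66.9

Q is at the origin; Q and K share the same y with |QK| = 64.5 and K on the +x side, so K = (64.5, 0.00). QS is vertical with |QS| = 22.7 and S on the −y side, so S = (0.00, -22.7). The virtual corner opposite Q is at (64.5, -22.7). Tangency of A1 to KG means the radius MG is perpendicular to KG and the tangent condition forces ME to be normal to ES, with radius 5.0, so the center M sits 5.0 in from both sides at M = (59.5, -17.7). That places the tangent points at G = (64.5, -17.7) on KG and E = (59.5, -22.7) on ES. Then |QG| = |G − Q| = 66.9.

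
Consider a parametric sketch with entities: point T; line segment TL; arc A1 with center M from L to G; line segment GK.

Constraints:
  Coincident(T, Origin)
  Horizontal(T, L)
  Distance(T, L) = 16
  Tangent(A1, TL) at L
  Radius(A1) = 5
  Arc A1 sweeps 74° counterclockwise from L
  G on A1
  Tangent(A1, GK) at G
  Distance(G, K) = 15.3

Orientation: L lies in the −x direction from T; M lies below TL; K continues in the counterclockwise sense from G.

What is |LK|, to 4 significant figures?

20.43

On A1, L sits at bearing 90° from M; a 74° counterclockwise sweep puts G at bearing 164°, so G = M + 5.0·(cos 164°, sin 164°) = (-20.81, -3.622). Tangency of A1 to GK means the radius MG is perpendicular to GK, so GK runs along (−sin 164°, cos 164°); with |GK| = 15.3, K = (-25.02, -18.33). Then |LK| = |K − L| = 20.43.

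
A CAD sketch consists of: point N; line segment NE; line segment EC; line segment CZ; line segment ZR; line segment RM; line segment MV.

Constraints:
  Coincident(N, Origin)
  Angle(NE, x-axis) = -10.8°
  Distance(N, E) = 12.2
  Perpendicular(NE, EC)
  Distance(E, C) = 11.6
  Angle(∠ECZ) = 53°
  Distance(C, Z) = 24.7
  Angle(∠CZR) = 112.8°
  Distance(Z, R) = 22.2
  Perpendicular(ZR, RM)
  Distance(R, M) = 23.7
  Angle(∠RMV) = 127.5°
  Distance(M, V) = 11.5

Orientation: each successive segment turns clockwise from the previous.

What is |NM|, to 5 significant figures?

28.224

∠CZR = 112.8° gives ZR at 65.000° from the x-axis; with |ZR| = 22.2, R = (2.6009, 24.737). ZR is perpendicular to RM, so RM runs at -25.000°; with |RM| = 23.7, M = (24.080, 14.721). Then |NM| = |M − N| = 28.224.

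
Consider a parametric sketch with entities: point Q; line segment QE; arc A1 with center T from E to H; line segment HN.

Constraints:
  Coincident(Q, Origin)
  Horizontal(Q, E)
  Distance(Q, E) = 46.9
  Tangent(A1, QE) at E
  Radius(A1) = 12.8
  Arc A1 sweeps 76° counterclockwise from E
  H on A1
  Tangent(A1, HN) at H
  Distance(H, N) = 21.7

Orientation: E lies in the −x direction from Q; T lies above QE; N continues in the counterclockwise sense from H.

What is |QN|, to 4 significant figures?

42.43

Q is at the origin; Q and E share the same y with |QE| = 46.9 and E on the −x side, so E = (-46.90, 0.000). Since A1 is tangent to QE there, TE ⟂ QE, so T = E + (0, 12.8) = (-46.90, 12.80). On A1, E sits at bearing -90° from T; a 76° counterclockwise sweep puts H at bearing -14°, so H = T + 12.8·(cos -14°, sin -14°) = (-34.48, 9.703). The tangent condition forces TH to be normal to HN, so HN runs along (−sin -14°, cos -14°); with |HN| = 21.7, N = (-29.23, 30.76). Then |QN| = |N − Q| = 42.43.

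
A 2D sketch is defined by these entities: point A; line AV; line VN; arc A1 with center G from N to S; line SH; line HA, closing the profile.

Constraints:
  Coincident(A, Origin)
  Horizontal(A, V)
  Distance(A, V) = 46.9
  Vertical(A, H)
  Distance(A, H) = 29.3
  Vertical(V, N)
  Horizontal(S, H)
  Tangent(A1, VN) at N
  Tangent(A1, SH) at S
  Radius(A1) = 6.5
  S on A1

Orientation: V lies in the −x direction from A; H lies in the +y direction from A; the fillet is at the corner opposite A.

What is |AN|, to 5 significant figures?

52.148

A is at the origin; A and V share the same y with |AV| = 46.9 and V on the −x side, so V = (-46.900, 0.0000). A and H share the same x with |AH| = 29.3 and H on the +y side, so H = (0.0000, 29.300). The virtual corner opposite A is at (-46.900, 29.300). Since A1 is tangent to VN there, GN ⟂ VN and the tangent condition forces GS to be normal to SH, with radius 6.5, so the center G sits 6.5 in from both sides at G = (-40.400, 22.800). That places the tangent points at N = (-46.900, 22.800) on VN and S = (-40.400, 29.300) on SH. Then |AN| = |N − A| = 52.148.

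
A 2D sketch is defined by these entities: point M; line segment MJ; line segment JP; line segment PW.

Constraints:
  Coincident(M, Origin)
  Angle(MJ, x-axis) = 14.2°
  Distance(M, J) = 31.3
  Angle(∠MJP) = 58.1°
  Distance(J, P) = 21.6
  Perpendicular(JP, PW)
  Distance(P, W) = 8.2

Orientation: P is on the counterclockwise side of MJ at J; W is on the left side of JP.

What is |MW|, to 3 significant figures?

19.1

M is at the origin; MJ runs at 14.2° with length 31.3, so J = 31.3·(cos 14.2°, sin 14.2°) = (30.3, 7.68). ∠MJP = 58.1°, so JP runs at 14.2° + (180° − 58.1°) = 136° from the x-axis; with |JP| = 21.6, P = J + 21.6·(cos 136°, sin 136°) = (14.8, 22.7). The perpendicularity gives PW at right angles to JP; with |PW| = 8.2 on the left of JP, W = P + 8.2·(-0.693, -0.721) = (9.09, 16.7). Then |MW| = |W − M| = 19.1.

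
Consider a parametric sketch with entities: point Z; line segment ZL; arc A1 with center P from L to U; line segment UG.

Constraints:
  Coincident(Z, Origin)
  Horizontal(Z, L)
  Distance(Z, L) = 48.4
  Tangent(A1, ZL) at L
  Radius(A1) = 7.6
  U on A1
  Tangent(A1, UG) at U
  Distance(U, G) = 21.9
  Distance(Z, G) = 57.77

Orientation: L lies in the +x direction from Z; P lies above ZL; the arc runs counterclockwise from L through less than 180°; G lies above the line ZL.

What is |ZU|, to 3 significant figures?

56.5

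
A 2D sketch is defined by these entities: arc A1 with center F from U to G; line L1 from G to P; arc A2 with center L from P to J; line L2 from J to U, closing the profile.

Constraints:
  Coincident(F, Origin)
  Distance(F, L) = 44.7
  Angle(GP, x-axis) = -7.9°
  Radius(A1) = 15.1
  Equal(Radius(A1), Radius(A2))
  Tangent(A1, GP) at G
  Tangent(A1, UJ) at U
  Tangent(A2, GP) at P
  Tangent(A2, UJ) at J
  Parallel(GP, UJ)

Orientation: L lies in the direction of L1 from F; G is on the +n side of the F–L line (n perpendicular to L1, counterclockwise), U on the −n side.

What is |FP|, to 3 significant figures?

47.2

Tangency of A1 to both parallel lines with radius 15.1 puts G and U at F ± 15.1·n: G = (2.08, 15.0), U = (-2.08, -15.0). Equal radii place P and J the same way about L: P = L + 15.1·n = (46.4, 8.81), J = L − 15.1·n = (42.2, -21.1). Then |FP| = |P − F| = 47.2.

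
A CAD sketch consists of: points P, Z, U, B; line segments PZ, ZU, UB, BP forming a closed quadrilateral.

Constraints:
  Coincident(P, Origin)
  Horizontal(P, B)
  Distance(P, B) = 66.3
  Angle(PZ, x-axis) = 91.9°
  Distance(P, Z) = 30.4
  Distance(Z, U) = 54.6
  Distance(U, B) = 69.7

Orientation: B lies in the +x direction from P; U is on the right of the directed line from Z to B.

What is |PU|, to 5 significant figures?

24.200

P is at the origin; PB is horizontal with |PB| = 66.3 and B in +x, so B = (66.3, 0). PZ runs at 91.9° with |PZ| = 30.4, so Z = (-1.0079, 30.383). U is determined by |ZU| = 54.6 and |UB| = 69.7 together: it lies at the intersection of circle(Z, 54.6) and circle(B, 69.7). With |ZB| = 73.848, the foot of the radical line on ZB is 24.216 from Z and the perpendicular offset is √(54.6² − 24.216²) = 48.936. Taking the right-of-ZB solution: U = (0.92948, -24.182).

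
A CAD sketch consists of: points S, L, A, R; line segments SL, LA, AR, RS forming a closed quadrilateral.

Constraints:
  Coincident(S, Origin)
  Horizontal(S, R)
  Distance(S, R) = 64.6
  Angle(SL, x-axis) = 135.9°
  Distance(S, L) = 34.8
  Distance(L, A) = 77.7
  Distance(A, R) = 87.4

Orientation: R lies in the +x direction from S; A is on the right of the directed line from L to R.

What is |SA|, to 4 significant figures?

51.57

Checks: SL at 135.9° ✓; |LA| = 77.70 ✓; |AR| = 87.40 ✓.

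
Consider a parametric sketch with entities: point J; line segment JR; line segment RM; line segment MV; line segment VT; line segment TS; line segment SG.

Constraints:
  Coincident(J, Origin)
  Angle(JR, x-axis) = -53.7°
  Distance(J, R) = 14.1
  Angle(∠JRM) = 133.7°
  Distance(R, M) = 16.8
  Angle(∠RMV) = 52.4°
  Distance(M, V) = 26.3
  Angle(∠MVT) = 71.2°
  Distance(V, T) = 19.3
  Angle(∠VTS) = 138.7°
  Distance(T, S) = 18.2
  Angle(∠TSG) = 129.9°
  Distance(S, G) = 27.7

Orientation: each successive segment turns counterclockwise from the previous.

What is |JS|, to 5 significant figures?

23.576

J is at the origin; JR runs at -53.7° with length 14.1, so R = (8.3474, -11.364). ∠JRM = 133.7° gives RM at -7.4000° from the x-axis; with |RM| = 16.8, M = (25.007, -13.527). ∠RMV = 52.4° gives MV at 120.20° from the x-axis; with |MV| = 26.3, V = (11.778, 9.2031). ∠MVT = 71.2° gives VT at -131.00° from the x-axis; with |VT| = 19.3, T = (-0.88390, -5.3628). ∠VTS = 138.7° gives TS at -89.700° from the x-axis; with |TS| = 18.2, S = (-0.78861, -23.563). Then |JS| = |S − J| = 23.576.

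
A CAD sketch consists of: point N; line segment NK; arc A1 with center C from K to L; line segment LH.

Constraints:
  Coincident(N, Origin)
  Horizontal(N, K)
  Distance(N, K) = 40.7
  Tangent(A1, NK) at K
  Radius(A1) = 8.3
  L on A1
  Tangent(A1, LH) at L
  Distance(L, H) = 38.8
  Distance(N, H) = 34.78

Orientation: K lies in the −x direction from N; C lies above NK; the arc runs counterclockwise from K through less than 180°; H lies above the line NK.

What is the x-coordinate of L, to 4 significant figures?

-34.23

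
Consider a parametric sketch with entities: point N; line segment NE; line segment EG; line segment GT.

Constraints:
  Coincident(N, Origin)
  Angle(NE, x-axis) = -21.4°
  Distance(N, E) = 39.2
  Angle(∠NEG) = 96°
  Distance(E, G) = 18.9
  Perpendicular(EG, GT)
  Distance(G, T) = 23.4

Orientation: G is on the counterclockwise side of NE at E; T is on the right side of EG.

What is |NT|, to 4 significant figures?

66.49

N is at the origin; NE runs at -21.4° with length 39.2, so E = 39.2·(cos -21.4°, sin -21.4°) = (36.50, -14.30). ∠NEG = 96.0°, so EG runs at -21.4° + (180° − 96.0°) = 62.60° from the x-axis; with |EG| = 18.9, G = E + 18.9·(cos 62.60°, sin 62.60°) = (45.20, 2.477). EG ⟂ GT; with |GT| = 23.4 on the right of EG, T = G + 23.4·(0.8878, -0.4602) = (65.97, -8.292). Then |NT| = |T − N| = 66.49.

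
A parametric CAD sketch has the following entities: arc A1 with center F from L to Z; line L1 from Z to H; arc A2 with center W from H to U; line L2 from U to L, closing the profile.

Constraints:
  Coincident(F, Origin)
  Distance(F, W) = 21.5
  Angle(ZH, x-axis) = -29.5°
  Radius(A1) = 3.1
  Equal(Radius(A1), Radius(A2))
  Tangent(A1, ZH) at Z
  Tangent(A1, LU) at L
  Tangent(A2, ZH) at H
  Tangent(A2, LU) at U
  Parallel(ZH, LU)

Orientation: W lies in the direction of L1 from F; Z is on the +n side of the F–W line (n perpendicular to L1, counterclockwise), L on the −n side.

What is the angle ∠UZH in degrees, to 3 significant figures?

16.1°

Tangency of A1 to both parallel lines with radius 3.1 puts Z and L at F ± 3.1·n: Z = (1.53, 2.70), L = (-1.53, -2.70). Equal radii place H and U the same way about W: H = W + 3.1·n = (20.2, -7.89), U = W − 3.1·n = (17.2, -13.3). Then cos ∠UZH = ZU·ZH / (|ZU||ZH|), giving 16.1°.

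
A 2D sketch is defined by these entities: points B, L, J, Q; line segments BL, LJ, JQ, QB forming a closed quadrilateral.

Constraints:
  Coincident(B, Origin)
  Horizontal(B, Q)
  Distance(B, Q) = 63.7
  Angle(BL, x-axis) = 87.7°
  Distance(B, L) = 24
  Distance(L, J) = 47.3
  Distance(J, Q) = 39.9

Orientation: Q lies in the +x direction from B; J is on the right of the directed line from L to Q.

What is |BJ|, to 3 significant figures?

31.1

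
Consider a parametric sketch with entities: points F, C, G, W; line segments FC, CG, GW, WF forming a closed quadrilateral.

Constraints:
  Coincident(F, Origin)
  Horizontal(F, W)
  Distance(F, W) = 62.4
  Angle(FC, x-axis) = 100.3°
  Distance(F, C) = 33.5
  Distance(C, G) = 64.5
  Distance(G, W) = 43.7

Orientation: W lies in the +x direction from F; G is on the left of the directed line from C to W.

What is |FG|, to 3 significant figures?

72.2

F is at the origin; FW is horizontal with |FW| = 62.4 and W in +x, so W = (62.4, 0). FC runs at 100.3° with |FC| = 33.5, so C = (-5.99, 33.0). G is determined by |CG| = 64.5 and |GW| = 43.7 together: it lies at the intersection of circle(C, 64.5) and circle(W, 43.7). With |CW| = 75.9, the foot of the radical line on CW is 52.8 from C and the perpendicular offset is √(64.5² − 52.8²) = 37.1. Taking the left-of-CW solution: G = (57.7, 43.4).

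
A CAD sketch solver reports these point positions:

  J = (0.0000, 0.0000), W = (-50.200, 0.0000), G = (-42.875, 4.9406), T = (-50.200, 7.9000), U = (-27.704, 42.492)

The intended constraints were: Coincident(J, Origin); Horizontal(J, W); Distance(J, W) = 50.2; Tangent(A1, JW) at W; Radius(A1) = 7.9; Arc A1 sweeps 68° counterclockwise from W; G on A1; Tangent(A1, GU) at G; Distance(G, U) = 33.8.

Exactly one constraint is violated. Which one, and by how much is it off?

Distance(G, U) = 33.8 — off by 6.70.

J = (0.00, 0.00) ✓; J.y = 0.00, W.y = 0.00 ✓; |JW| = 50.20 ✓; ∠(TW, WJ) = 90.00° ✓; |TW| = 7.900 ✓; bearing(T→G) − bearing(T→W) = 68.00° ✓; |TG| = 7.900 ✓; ∠(TG, GU) = 90.00° ✓; |GU| = 40.50 ✗.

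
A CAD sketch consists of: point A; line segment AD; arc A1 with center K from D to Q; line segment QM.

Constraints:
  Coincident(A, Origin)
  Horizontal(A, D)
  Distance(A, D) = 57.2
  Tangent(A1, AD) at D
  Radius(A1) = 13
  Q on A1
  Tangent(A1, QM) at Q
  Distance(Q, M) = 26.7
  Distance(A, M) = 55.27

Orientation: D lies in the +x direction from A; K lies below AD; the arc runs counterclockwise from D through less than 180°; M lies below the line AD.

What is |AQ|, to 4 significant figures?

45.71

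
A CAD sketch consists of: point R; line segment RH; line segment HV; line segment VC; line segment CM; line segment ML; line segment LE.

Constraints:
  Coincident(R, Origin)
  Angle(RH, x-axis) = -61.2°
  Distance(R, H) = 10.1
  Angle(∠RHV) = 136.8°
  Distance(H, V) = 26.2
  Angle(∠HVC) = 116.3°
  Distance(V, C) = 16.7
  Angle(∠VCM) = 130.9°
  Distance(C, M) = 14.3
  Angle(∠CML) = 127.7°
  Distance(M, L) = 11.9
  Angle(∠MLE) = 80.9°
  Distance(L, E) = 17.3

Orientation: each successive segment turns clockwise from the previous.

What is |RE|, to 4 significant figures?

23.28

∠CML = 127.7° gives ML at 90.50° from the x-axis; with |ML| = 11.9, L = (-29.49, -17.13). ∠MLE = 80.9° gives LE at -8.600° from the x-axis; with |LE| = 17.3, E = (-12.38, -19.71). Then |RE| = |E − R| = 23.28.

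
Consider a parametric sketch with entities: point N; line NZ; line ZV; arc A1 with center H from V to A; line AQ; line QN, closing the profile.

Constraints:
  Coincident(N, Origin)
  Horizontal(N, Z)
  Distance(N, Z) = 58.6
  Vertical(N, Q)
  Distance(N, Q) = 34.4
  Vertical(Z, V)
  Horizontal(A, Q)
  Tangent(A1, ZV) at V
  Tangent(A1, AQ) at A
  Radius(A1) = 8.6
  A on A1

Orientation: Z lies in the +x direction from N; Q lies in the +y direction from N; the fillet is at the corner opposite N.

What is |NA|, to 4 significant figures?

60.69

The virtual corner opposite N is at (58.60, 34.40). Tangency of A1 to ZV means the radius HV is perpendicular to ZV and A1 meets AQ tangentially, so HA is at right angles to AQ, with radius 8.6, so the center H sits 8.6 in from both sides at H = (50.00, 25.80). That places the tangent points at V = (58.60, 25.80) on ZV and A = (50.00, 34.40) on AQ. Then |NA| = |A − N| = 60.69.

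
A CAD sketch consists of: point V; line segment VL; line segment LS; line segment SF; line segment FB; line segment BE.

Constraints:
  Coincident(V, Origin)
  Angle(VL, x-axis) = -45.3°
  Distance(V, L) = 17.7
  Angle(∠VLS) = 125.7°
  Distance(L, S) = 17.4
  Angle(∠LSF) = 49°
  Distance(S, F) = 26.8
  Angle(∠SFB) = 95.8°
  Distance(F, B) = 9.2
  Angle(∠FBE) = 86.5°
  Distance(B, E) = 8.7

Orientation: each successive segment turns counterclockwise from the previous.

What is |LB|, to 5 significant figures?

16.793

∠LSF = 49.0° gives SF at 140.00° from the x-axis; with |SF| = 26.8, F = (9.1059, 7.3675). ∠SFB = 95.8° gives FB at -135.80° from the x-axis; with |FB| = 9.2, B = (2.5103, 0.95360). Then |LB| = |B − L| = 16.793.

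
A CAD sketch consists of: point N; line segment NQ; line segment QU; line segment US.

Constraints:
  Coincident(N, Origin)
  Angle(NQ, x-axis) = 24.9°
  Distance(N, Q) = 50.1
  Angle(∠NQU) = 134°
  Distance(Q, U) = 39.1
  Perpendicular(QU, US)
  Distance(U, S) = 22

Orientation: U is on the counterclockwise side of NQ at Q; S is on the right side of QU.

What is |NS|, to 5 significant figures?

93.969

N is at the origin; NQ runs at 24.9° with length 50.1, so Q = 50.1·(cos 24.9°, sin 24.9°) = (45.443, 21.094). ∠NQU = 134.0°, so QU runs at 24.9° + (180° − 134.0°) = 70.900° from the x-axis; with |QU| = 39.1, U = Q + 39.1·(cos 70.900°, sin 70.900°) = (58.237, 58.041). The perpendicularity gives US at right angles to QU; with |US| = 22.0 on the right of QU, S = U + 22.0·(0.94495, -0.32722) = (79.026, 50.843). Then |NS| = |S − N| = 93.969.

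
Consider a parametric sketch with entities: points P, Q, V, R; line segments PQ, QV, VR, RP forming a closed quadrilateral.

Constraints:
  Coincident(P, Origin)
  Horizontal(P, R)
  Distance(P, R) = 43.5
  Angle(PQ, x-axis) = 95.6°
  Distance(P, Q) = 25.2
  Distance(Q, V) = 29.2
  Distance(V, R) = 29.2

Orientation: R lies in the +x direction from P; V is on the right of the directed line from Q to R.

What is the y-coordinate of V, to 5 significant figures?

1.1848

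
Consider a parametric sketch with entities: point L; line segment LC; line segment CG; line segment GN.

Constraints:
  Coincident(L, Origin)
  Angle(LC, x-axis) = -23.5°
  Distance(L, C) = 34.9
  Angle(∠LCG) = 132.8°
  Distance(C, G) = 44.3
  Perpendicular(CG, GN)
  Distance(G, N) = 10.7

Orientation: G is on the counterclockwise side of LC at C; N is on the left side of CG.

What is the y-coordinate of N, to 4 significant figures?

13.69

L is at the origin; LC runs at -23.5° with length 34.9, so C = 34.9·(cos -23.5°, sin -23.5°) = (32.01, -13.92). ∠LCG = 132.8°, so CG runs at -23.5° + (180° − 132.8°) = 23.70° from the x-axis; with |CG| = 44.3, G = C + 44.3·(cos 23.70°, sin 23.70°) = (72.57, 3.890). The perpendicularity gives GN at right angles to CG; with |GN| = 10.7 on the left of CG, N = G + 10.7·(-0.4019, 0.9157) = (68.27, 13.69). So N.y = 13.69.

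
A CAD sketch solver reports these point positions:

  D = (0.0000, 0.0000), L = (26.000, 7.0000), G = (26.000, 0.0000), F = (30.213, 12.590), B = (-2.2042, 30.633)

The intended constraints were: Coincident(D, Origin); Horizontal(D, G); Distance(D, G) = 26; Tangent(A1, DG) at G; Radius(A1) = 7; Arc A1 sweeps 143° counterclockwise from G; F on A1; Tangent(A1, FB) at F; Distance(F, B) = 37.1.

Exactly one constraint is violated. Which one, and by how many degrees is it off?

Tangent(A1, FB) at F — off by 7.90°.

D = (0.00, 0.00) ✓; D.y = 0.00, G.y = 0.00 ✓; |DG| = 26.00 ✓; ∠(LG, GD) = 90.00° ✓; |LG| = 7.000 ✓; bearing(L→F) − bearing(L→G) = 143.0° ✓; |LF| = 7.000 ✓; ∠(LF, FB) = 82.10° ✗; |FB| = 37.10 ✓.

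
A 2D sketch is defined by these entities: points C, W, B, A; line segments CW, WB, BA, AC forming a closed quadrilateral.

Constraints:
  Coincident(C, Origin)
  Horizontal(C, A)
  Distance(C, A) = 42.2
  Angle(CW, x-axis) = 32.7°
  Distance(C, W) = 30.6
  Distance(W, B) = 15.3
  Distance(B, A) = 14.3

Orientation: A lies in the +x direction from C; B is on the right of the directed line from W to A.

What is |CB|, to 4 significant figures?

28.00

Checks: |WB| = 15.30 ✓; |BA| = 14.30 ✓.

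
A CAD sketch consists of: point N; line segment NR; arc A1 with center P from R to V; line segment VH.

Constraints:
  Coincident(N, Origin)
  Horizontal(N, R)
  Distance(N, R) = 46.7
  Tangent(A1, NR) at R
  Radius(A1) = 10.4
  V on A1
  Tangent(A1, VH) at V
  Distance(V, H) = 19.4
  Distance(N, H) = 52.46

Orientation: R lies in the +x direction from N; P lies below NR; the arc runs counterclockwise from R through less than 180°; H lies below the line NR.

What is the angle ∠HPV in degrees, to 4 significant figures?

61.81°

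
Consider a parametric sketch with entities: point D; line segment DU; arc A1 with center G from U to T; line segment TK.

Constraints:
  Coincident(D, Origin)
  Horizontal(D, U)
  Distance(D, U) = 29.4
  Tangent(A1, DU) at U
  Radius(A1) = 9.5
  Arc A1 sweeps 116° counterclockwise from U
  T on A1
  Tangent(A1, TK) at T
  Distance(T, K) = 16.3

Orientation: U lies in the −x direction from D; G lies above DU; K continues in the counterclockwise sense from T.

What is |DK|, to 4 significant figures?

39.83

D is at the origin; DU is horizontal with |DU| = 29.4 and U on the −x side, so U = (-29.40, 0.000). A1 meets DU tangentially, so GU is at right angles to DU, so G = U + (0, 9.5) = (-29.40, 9.500). On A1, U sits at bearing -90° from G; a 116° counterclockwise sweep puts T at bearing 26°, so T = G + 9.5·(cos 26°, sin 26°) = (-20.86, 13.66). Since A1 is tangent to TK there, GT ⟂ TK, so TK runs along (−sin 26°, cos 26°); with |TK| = 16.3, K = (-28.01, 28.31). Then |DK| = |K − D| = 39.83.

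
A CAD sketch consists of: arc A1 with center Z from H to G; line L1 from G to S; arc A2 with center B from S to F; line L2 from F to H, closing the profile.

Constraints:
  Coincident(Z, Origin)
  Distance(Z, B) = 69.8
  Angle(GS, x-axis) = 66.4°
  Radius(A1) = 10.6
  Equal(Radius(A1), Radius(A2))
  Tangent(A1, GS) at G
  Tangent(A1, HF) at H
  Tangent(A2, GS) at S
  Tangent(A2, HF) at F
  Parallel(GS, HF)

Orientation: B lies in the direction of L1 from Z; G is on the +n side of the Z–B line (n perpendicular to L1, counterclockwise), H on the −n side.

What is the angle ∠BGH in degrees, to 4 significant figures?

81.36°

The slot axis is L1's direction at 66.4°, so u = (cos 66.4°, sin 66.4°) = (0.4003, 0.9164) and n = (−sin 66.4°, cos 66.4°) = (-0.9164, 0.4003). Z is at the origin and B lies 69.8 along u from Z, so B = 69.8·u = (27.94, 63.96). Tangency of A1 to both parallel lines with radius 10.6 puts G and H at Z ± 10.6·n: G = (-9.713, 4.244), H = (9.713, -4.244). Then cos ∠BGH = GB·GH / (|GB||GH|), giving 81.36°.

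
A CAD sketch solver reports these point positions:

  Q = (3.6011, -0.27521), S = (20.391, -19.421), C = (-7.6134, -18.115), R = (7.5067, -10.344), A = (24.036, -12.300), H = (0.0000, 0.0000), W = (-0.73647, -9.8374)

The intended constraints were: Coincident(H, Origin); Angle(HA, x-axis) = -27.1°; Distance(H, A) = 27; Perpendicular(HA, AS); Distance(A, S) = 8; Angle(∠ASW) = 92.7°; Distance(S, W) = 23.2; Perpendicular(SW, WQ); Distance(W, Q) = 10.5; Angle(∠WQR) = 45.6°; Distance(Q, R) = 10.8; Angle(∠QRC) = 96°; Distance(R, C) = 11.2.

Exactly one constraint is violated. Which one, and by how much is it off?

Distance(R, C) = 11.2 — off by 5.80.

H = (0.00, 0.00) ✓; HA at -27.10° ✓; |HA| = 27.00 ✓; ∠(HA, AS) = 90.01° ✓; |AS| = 8.000 ✓; ∠ASW = 92.71° ✓; |SW| = 23.20 ✓; ∠(SW, WQ) = 90.00° ✓; |WQ| = 10.50 ✓; ∠WQR = 45.60° ✓; |QR| = 10.80 ✓; ∠QRC = 96.00° ✓; |RC| = 17.00 ✗.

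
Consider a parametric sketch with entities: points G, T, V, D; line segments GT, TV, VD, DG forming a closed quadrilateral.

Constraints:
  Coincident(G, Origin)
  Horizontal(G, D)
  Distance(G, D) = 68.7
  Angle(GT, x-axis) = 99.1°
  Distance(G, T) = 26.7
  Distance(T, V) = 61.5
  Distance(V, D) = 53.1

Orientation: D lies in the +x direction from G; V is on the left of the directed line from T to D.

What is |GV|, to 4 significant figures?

72.74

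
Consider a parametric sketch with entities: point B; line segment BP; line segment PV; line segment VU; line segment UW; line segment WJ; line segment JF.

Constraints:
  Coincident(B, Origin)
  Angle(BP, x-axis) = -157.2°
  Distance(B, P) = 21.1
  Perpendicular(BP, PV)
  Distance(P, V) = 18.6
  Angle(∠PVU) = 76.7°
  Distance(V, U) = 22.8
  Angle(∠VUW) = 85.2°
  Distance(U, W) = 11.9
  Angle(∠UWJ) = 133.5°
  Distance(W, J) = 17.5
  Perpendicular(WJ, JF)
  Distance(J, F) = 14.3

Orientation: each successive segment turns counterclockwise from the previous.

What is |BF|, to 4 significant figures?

25.66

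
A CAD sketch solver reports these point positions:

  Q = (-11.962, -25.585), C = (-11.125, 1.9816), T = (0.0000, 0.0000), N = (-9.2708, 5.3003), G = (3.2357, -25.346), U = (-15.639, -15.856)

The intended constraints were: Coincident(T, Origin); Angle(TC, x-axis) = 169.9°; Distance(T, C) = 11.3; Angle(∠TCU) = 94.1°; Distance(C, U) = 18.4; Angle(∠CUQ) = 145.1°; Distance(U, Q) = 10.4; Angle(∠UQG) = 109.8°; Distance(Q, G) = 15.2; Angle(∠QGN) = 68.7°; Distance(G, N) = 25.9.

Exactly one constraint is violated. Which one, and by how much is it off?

Distance(G, N) = 25.9 — off by 7.20.

T = (0.00, 0.00) ✓; TC at 169.9° ✓; |TC| = 11.30 ✓; ∠TCU = 94.10° ✓; |CU| = 18.40 ✓; ∠CUQ = 145.1° ✓; |UQ| = 10.40 ✓; ∠UQG = 109.8° ✓; |QG| = 15.20 ✓; ∠QGN = 68.70° ✓; |GN| = 33.10 ✗.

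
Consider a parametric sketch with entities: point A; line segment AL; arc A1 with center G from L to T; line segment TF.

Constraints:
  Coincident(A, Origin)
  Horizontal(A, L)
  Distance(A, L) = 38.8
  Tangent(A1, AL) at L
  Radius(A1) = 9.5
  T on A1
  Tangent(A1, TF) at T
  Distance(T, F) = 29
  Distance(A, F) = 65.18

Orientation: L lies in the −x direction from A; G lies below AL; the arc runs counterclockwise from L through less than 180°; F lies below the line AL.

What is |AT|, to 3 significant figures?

48.6

A is at the origin; AL is horizontal with |AL| = 38.8 and L on the −x side, so L = (-38.8, 0.00). Since A1 is tangent to AL there, GL ⟂ AL, so G = L + (0, -9.5) = (-38.8, -9.50). Since GT ⟂ TF (tangency), |GF| = √(9.5² + 29.0²) = 30.5 regardless of where T sits on A1. So F lies on both circle(A, 65.18) and circle(G, 30.5); the below-AL intersection is F = (-54.6, -35.6). T is the foot of the tangent from F: T = (-48.1, -7.36).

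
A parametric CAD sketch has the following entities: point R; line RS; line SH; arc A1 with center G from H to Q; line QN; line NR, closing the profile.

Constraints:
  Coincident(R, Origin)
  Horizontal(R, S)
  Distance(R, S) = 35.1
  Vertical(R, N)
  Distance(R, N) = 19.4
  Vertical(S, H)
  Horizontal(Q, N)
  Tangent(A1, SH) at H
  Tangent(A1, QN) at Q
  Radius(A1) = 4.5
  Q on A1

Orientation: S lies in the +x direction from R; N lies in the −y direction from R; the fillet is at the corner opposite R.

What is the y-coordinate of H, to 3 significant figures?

-14.9

The virtual corner opposite R is at (35.1, -19.4). Tangency of A1 to SH means the radius GH is perpendicular to SH and tangency of A1 to QN means the radius GQ is perpendicular to QN, with radius 4.5, so the center G sits 4.5 in from both sides at G = (30.6, -14.9). That places the tangent points at H = (35.1, -14.9) on SH and Q = (30.6, -19.4) on QN. So H.y = -14.9.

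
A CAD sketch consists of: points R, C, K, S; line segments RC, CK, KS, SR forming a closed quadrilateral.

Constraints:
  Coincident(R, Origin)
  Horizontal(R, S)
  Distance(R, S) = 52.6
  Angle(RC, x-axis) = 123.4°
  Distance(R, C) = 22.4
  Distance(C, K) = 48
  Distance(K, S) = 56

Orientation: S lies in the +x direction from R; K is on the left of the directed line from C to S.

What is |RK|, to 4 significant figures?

54.84

Checks: |CK| = 48.00 ✓; |KS| = 56.00 ✓.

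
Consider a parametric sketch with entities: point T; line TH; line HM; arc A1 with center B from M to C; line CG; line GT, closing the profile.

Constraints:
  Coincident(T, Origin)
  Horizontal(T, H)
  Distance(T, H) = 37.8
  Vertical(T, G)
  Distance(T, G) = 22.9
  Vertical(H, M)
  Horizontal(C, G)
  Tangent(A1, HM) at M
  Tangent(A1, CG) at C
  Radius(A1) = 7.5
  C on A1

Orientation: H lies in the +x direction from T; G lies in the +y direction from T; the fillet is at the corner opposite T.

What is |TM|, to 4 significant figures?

40.82

The virtual corner opposite T is at (37.80, 22.90). Since A1 is tangent to HM there, BM ⟂ HM and A1 meets CG tangentially, so BC is at right angles to CG, with radius 7.5, so the center B sits 7.5 in from both sides at B = (30.30, 15.40). That places the tangent points at M = (37.80, 15.40) on HM and C = (30.30, 22.90) on CG. Then |TM| = |M − T| = 40.82.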